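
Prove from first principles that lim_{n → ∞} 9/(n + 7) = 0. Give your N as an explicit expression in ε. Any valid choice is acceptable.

Let ε > 0 be given. For n ≥ 1, |9/(n + 7) − 0| = 9/(n + 7) ≤ 9/n.
We need 9/n < ε, i.e. n > 9/ε.
Take N = 9/ε. If n > N then |9/(n + 7)| ≤ 9/n < ε.

N = 9/ε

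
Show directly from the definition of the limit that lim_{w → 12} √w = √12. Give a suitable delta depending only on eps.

Let eps > 0. We want delta > 0 such that 0 < |w − 12| < delta implies |√w − √12| < eps.
Multiplying by the conjugate, |√w − √12| = |w − 12|/(√w + √12).
Restrict delta ≤ 12 so that |w − 12| < 12 forces w > 0, and then √w + √12 > √12.
Hence |√w − √12| < |w − 12|/√12, which is < eps once |w − 12| < √12·eps.
Take delta = min(12, √12·eps). If 0 < |w − 12| < delta then w > 0 and |√w − √12| < |w − 12|/√12 < eps.

delta = min(12, √12·eps)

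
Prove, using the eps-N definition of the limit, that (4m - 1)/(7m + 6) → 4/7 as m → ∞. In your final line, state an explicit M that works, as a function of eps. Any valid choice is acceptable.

Let eps > 0. For m ≥ 1, |(4m - 1)/(7m + 6) − (4/7)| = |-31|/(7(7m + 6)) = 31/(7(7m + 6)).
Since 7m + 6 ≥ 7m for m ≥ 1, this is ≤ 31/(7·7m) = (31/49)/m.
So |(4m - 1)/(7m + 6) − (4/7)| < eps whenever m > (31/49)/eps.
Take M = (31/49)/eps. If m > M then |(4m - 1)/(7m + 6) − (4/7)| ≤ (31/49)/m < eps.

M = (31/49)/eps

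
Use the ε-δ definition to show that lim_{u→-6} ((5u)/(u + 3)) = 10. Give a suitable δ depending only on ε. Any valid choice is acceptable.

Suppose ε > 0. We want δ > 0 with 0 < |u + 6| < δ ⇒ |(5u)/(u + 3) − 10| < ε.
Combining over a common denominator, (5u)/(u + 3) − 10 = [(5u)·(-3) − (-30)·(u + 3)] / [(-3)·(u + 3)] = 15(u + 6) / ((-3)(u + 3)).
So |(5u)/(u + 3) − 10| = 15|u + 6| / (3·|u + 3|).
Restrict δ ≤ 3/2. Then |u + 6| < 3/2 gives |u + 3| = |(u + 6) + (-3)| ≥ 3 − 3/2 = 3/2.
Hence |(5u)/(u + 3) − 10| < 15|u + 6|/(3·(3/2)) = (10/3)|u + 6|, which is < ε once |u + 6| < (3/10)ε.
Take δ = min(3/2, (3/10)ε). Then 0 < |u + 6| < δ forces both bounds, so |(5u)/(u + 3) − 10| < ε.

δ = min(3/2, (3/10)ε)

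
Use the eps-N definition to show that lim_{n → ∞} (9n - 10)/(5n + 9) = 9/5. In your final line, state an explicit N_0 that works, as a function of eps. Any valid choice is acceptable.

N_0 = (131/25)/eps

Let eps > 0 be given. For n ≥ 1, |(9n - 10)/(5n + 9) − (9/5)| = |-131|/(5(5n + 9)) = 131/(5(5n + 9)).
Since 5n + 9 ≥ 5n for n ≥ 1, this is ≤ 131/(5·5n) = (131/25)/n.
So |(9n - 10)/(5n + 9) − (9/5)| < eps whenever n > (131/25)/eps.
Take N_0 = (131/25)/eps. If n > N_0 then |(9n - 10)/(5n + 9) − (9/5)| ≤ (131/25)/n < eps.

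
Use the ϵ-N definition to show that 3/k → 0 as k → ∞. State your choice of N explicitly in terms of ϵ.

N = 3/ϵ

Suppose ϵ > 0. For k ≥ 1, |3/k − 0| = 3/(k) ≤ 3/k.
We need 3/k < ϵ, i.e. k > 3/ϵ.
Take N = 3/ϵ. If k > N then |3/k| ≤ 3/k < ϵ.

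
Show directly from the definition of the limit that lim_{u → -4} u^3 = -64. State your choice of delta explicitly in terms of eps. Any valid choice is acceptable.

delta = min(2, eps/76)

Let eps > 0 be given. We seek delta > 0 with 0 < |u + 4| < delta ⇒ |u^3 + 64| < eps.
Factor: u^3 + 64 = (u + 4)(u^2 - 4u + 16), so |u^3 + 64| = |u + 4|·|u^2 - 4u + 16|.
Impose delta ≤ 2 so that |u| < 6; then |u^2 - 4u + 16| ≤ 76.
Hence |u^3 + 64| ≤ 76|u + 4|, which is < eps once |u + 4| < eps/76.
Take delta = min(2, eps/76). If 0 < |u + 4| < delta then both bounds hold and |u^3 + 64| ≤ 76|u + 4| < 76·(eps/76) = eps.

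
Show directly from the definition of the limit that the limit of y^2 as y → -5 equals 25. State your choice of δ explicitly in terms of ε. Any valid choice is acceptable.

Suppose ε > 0. We seek δ > 0 with 0 < |y + 5| < δ ⇒ |y^2 − 25| < ε.
Factor: y^2 − 25 = (y + 5)(y - 5), so |y^2 − 25| = |y + 5|·|y - 5|.
Impose δ ≤ 1 so that |y| < 6; then |y - 5| ≤ 11.
Hence |y^2 − 25| ≤ 11|y + 5|, which is < ε once |y + 5| < ε/11.
Take δ = min(1, ε/11). If 0 < |y + 5| < δ then both bounds hold and |y^2 − 25| ≤ 11|y + 5| < 11·(ε/11) = ε.

δ = min(1, ε/11)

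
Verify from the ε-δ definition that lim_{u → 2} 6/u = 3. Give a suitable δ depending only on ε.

Let ε > 0 be given. We seek δ > 0 such that 0 < |u − 2| < δ implies |6/u − 3| < ε.
|6/u − 3| = 6·|2 − u|/(2·|u|) = 6|u − 2|/(2|u|).
Restrict δ ≤ 1. Then |u − 2| < 1 gives |u| > 1, so 2|u| > 2.
Then |6/u − 3| < 6|u − 2|/2, which is < ε when |u − 2| < (1/3)ε.
Take δ = min(1, (1/3)ε). Then 0 < |u − 2| < δ gives both |u − 2| < 1 and |u − 2| < (1/3)ε, so |6/u − 3| < ε.

δ = min(1, (1/3)ε)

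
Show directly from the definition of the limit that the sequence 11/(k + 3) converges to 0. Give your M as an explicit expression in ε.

M = 11/ε

Fix ε > 0. For k ≥ 1, |11/(k + 3) − 0| = 11/(k + 3) ≤ 11/k.
We need 11/k < ε, i.e. k > 11/ε.
Take M = 11/ε. If k > M then |11/(k + 3)| ≤ 11/k < ε.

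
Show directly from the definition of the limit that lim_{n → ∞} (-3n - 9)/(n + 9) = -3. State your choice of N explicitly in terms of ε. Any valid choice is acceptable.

Let ε > 0. For n ≥ 1, |(-3n - 9)/(n + 9) + 3| = |18|/((n + 9)) = 18/((n + 9)).
Since n + 9 ≥ n for n ≥ 1, this is ≤ 18/(n) = 18/n.
So |(-3n - 9)/(n + 9) + 3| < ε whenever n > 18/ε.
Take N = 18/ε. If n > N then |(-3n - 9)/(n + 9) + 3| ≤ 18/n < ε.

N = 18/ε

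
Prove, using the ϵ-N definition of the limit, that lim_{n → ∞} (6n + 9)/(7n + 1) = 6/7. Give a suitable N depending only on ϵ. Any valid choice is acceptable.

Fix ϵ > 0. For n ≥ 1, |(6n + 9)/(7n + 1) − (6/7)| = |57|/(7(7n + 1)) = 57/(7(7n + 1)).
Since 7n + 1 ≥ 7n for n ≥ 1, this is ≤ 57/(7·7n) = (57/49)/n.
So |(6n + 9)/(7n + 1) − (6/7)| < ϵ whenever n > (57/49)/ϵ.
Take N = (57/49)/ϵ. If n > N then |(6n + 9)/(7n + 1) − (6/7)| ≤ (57/49)/n < ϵ.

N = (57/49)/ϵ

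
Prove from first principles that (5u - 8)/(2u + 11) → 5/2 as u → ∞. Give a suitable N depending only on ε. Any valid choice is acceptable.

N = (71/4)/ε

Fix ε > 0. We seek N > 0 such that u > N implies |(5u - 8)/(2u + 11) − (5/2)| < ε.
(5u - 8)/(2u + 11) − (5/2) = (2(5u - 8) − 5(2u + 11)) / (2(2u + 11)) = -71/(2(2u + 11)).
For u > 0 we have 2u + 11 > 2u, so |(5u - 8)/(2u + 11) − (5/2)| = 71/(2(2u + 11)) < 71/(2·2u) = (71/4)/u.
Thus |(5u - 8)/(2u + 11) − (5/2)| < ε whenever u > (71/4)/ε.
Take N = (71/4)/ε. If u > N then |(5u - 8)/(2u + 11) − (5/2)| < (71/4)/u < ε.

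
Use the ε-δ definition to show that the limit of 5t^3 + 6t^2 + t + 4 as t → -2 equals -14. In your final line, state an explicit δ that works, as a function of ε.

Let ε > 0 be given. We want δ > 0 such that 0 < |t + 2| < δ implies |(5t^3 + 6t^2 + t + 4) + 14| < ε.
(5t^3 + 6t^2 + t + 4) + 14 = 5t^3 + 6t^2 + t + 18 = (t + 2)(5t^2 - 4t + 9).
So |(5t^3 + 6t^2 + t + 4) + 14| = |t + 2|·|5t^2 - 4t + 9|.
Require δ ≤ 2. Then |t + 2| < 2 gives |t| < 4, and by the triangle inequality |5t^2 - 4t + 9| ≤ 5·4^2 + 4·4 + 9 = 105.
Hence |(5t^3 + 6t^2 + t + 4) + 14| ≤ 105|t + 2| < ε provided |t + 2| < ε/105.
Take δ = min(2, ε/105). Then 0 < |t + 2| < δ gives both |t + 2| < 2 and |t + 2| < ε/105, so |(5t^3 + 6t^2 + t + 4) + 14| < ε.

δ = min(2, ε/105)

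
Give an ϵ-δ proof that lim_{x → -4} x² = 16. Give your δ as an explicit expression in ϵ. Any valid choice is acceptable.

δ = min(2, ϵ/10)

Let ϵ > 0. We seek δ > 0 with 0 < |x + 4| < δ ⇒ |x² − 16| < ϵ.
Factor: x² − 16 = (x + 4)(x - 4), so |x² − 16| = |x + 4|·|x - 4|.
Restrict δ ≤ 2. Then |x + 4| < 2 gives |x| < 6, so by the triangle inequality |x - 4| ≤ 6 + 4 = 10.
Hence |x² − 16| ≤ 10|x + 4|, which is < ϵ once |x + 4| < ϵ/10.
Take δ = min(2, ϵ/10). If 0 < |x + 4| < δ then both bounds hold and |x² − 16| ≤ 10|x + 4| < 10·(ϵ/10) = ϵ.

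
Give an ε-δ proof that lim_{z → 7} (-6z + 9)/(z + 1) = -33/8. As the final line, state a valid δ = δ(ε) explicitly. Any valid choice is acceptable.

Fix ε > 0. We want δ > 0 with 0 < |z − 7| < δ ⇒ |(-6z + 9)/(z + 1) + 33/8| < ε.
Combining over a common denominator, (-6z + 9)/(z + 1) + 33/8 = [(-6z + 9)·8 − (-33)·(z + 1)] / [8·(z + 1)] = -15(z − 7) / (8(z + 1)).
So |(-6z + 9)/(z + 1) + 33/8| = 15|z − 7| / (8·|z + 1|).
Require δ ≤ 4, so |z + 1| ≥ |8| − |z − 7| > 8 − 4 = 4.
Hence |(-6z + 9)/(z + 1) + 33/8| < 15|z − 7|/(8·4) = (15/32)|z − 7|, which is < ε once |z − 7| < (32/15)ε.
Take δ = min(4, (32/15)ε). Then 0 < |z − 7| < δ forces both bounds, so |(-6z + 9)/(z + 1) + 33/8| < ε.

δ = min(4, (32/15)ε)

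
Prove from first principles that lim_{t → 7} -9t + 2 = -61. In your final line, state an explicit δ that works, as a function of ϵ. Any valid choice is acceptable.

Let ϵ > 0 be given. We need δ > 0 so that 0 < |t − 7| < δ implies |(-9t + 2) + 61| < ϵ.
|(-9t + 2) + 61| = |-9t + 63| = 9|t − 7|.
So 9|t − 7| < ϵ exactly when |t − 7| < ϵ/9.
Choosing δ = ϵ/9 gives |(-9t + 2) + 61| = 9|t − 7| < ϵ whenever |t − 7| < δ.

δ = ϵ/9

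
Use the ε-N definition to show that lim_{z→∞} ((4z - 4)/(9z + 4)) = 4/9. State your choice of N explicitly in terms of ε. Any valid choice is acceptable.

Suppose ε > 0. We seek N > 0 such that z > N implies |(4z - 4)/(9z + 4) − (4/9)| < ε.
(4z - 4)/(9z + 4) − (4/9) = (9(4z - 4) − 4(9z + 4)) / (9(9z + 4)) = -52/(9(9z + 4)).
For z > 0 we have 9z + 4 > 9z, so |(4z - 4)/(9z + 4) − (4/9)| = 52/(9(9z + 4)) < 52/(9·9z) = (52/81)/z.
Thus |(4z - 4)/(9z + 4) − (4/9)| < ε whenever z > (52/81)/ε.
Take N = (52/81)/ε. If z > N then |(4z - 4)/(9z + 4) − (4/9)| < (52/81)/z < ε.

N = (52/81)/ε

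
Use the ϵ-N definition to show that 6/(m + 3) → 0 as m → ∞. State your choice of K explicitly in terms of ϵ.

Let ϵ > 0 be given. For m ≥ 1, |6/(m + 3) − 0| = 6/(m + 3) ≤ 6/m.
We need 6/m < ϵ, i.e. m > 6/ϵ.
Take K = 6/ϵ. If m > K then |6/(m + 3)| ≤ 6/m < ϵ.

K = 6/ϵ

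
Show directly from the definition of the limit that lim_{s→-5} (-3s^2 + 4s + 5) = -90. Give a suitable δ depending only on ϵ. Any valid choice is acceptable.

Suppose ϵ > 0. We want δ > 0 such that 0 < |s + 5| < δ implies |(-3s^2 + 4s + 5) + 90| < ϵ.
(-3s^2 + 4s + 5) + 90 = -3s^2 + 4s + 95 = (s + 5)(-3s + 19).
So |(-3s^2 + 4s + 5) + 90| = |s + 5|·|-3s + 19|.
Assume first that |s + 5| < 1, so |s| < 6. Then |-3s + 19| ≤ 3·6 + 19 = 37.
Hence |(-3s^2 + 4s + 5) + 90| ≤ 37|s + 5| < ϵ provided |s + 5| < ϵ/37.
Choosing δ = min(1, ϵ/37) ensures both conditions, hence |(-3s^2 + 4s + 5) + 90| < ϵ.

δ = min(1, ϵ/37)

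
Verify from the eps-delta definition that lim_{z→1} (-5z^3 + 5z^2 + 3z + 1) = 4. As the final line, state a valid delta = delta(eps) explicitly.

Let eps > 0 be given. We want delta > 0 such that 0 < |z − 1| < delta implies |(-5z^3 + 5z^2 + 3z + 1) − 4| < eps.
(-5z^3 + 5z^2 + 3z + 1) − 4 = -5z^3 + 5z^2 + 3z - 3 = (z − 1)(-5z^2 + 3).
So |(-5z^3 + 5z^2 + 3z + 1) − 4| = |z − 1|·|-5z^2 + 3|.
Assume first that |z − 1| < 1, so |z| < 2. Then |-5z^2 + 3| ≤ 5·2^2 + 3 = 23.
Hence |(-5z^3 + 5z^2 + 3z + 1) − 4| ≤ 23|z − 1| < eps provided |z − 1| < eps/23.
Choosing delta = min(1, eps/23) ensures both conditions, hence |(-5z^3 + 5z^2 + 3z + 1) − 4| < eps.

delta = min(1, eps/23)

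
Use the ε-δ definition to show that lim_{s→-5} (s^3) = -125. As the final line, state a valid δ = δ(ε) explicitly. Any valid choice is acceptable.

δ = min(1, ε/91)

Suppose ε > 0. We seek δ > 0 with 0 < |s + 5| < δ ⇒ |s^3 + 125| < ε.
Factor: s^3 + 125 = (s + 5)(s^2 - 5s + 25), so |s^3 + 125| = |s + 5|·|s^2 - 5s + 25|.
Restrict δ ≤ 1. Then |s + 5| < 1 gives |s| < 6, so by the triangle inequality |s^2 - 5s + 25| ≤ 6^2 + 5·6 + 25 = 91.
Hence |s^3 + 125| ≤ 91|s + 5|, which is < ε once |s + 5| < ε/91.
Take δ = min(1, ε/91). If 0 < |s + 5| < δ then both bounds hold and |s^3 + 125| ≤ 91|s + 5| < 91·(ε/91) = ε.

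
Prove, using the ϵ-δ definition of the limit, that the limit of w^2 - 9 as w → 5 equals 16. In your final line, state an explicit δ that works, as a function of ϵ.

δ = min(1, ϵ/11)

Suppose ϵ > 0. We want δ > 0 such that 0 < |w − 5| < δ implies |(w^2 - 9) − 16| < ϵ.
(w^2 - 9) − 16 = w^2 - 25 = (w − 5)(w + 5).
So |(w^2 - 9) − 16| = |w − 5|·|w + 5|.
Assume first that |w − 5| < 1, so |w| < 6. Then |w + 5| ≤ 6 + 5 = 11.
Hence |(w^2 - 9) − 16| ≤ 11|w − 5| < ϵ provided |w − 5| < ϵ/11.
Take δ = min(1, ϵ/11). Then 0 < |w − 5| < δ gives both |w − 5| < 1 and |w − 5| < ϵ/11, so |(w^2 - 9) − 16| < ϵ.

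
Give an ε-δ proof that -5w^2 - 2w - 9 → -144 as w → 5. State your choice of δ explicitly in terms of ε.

δ = min(2, ε/62)

Fix ε > 0. We want δ > 0 such that 0 < |w − 5| < δ implies |(-5w^2 - 2w - 9) + 144| < ε.
(-5w^2 - 2w - 9) + 144 = -5w^2 - 2w + 135 = (w − 5)(-5w - 27).
So |(-5w^2 - 2w - 9) + 144| = |w − 5|·|-5w - 27|.
Require δ ≤ 2. Then |w − 5| < 2 gives |w| < 7, and by the triangle inequality |-5w - 27| ≤ 5·7 + 27 = 62.
Hence |(-5w^2 - 2w - 9) + 144| ≤ 62|w − 5| < ε provided |w − 5| < ε/62.
Take δ = min(2, ε/62). Then 0 < |w − 5| < δ gives both |w − 5| < 2 and |w − 5| < ε/62, so |(-5w^2 - 2w - 9) + 144| < ε.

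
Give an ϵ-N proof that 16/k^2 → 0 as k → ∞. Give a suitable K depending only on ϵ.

K = (16/ϵ)^{1/2}

Fix ϵ > 0. For k ≥ 1, |16/k^2 − 0| = 16/k^2.
16/k^2 < ϵ ⇔ k^2 > 16/ϵ ⇔ k > (16/ϵ)^{1/2}.
Take K = (16/ϵ)^{1/2}. Then k > K implies 16/k^2 < ϵ.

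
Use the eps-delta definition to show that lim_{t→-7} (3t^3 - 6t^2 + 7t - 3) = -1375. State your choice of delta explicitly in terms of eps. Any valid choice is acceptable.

delta = min(2, eps/682)

Let eps > 0. We want delta > 0 such that 0 < |t + 7| < delta implies |(3t^3 - 6t^2 + 7t - 3) + 1375| < eps.
(3t^3 - 6t^2 + 7t - 3) + 1375 = 3t^3 - 6t^2 + 7t + 1372 = (t + 7)(3t^2 - 27t + 196).
So |(3t^3 - 6t^2 + 7t - 3) + 1375| = |t + 7|·|3t^2 - 27t + 196|.
Assume first that |t + 7| < 2, so |t| < 9. Then |3t^2 - 27t + 196| ≤ 3·9^2 + 27·9 + 196 = 682.
Hence |(3t^3 - 6t^2 + 7t - 3) + 1375| ≤ 682|t + 7| < eps provided |t + 7| < eps/682.
Choosing delta = min(2, eps/682) ensures both conditions, hence |(3t^3 - 6t^2 + 7t - 3) + 1375| < eps.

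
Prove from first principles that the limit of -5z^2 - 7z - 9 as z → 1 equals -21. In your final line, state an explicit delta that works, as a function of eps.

delta = min(1, eps/22)

Fix eps > 0. We want delta > 0 such that 0 < |z − 1| < delta implies |(-5z^2 - 7z - 9) + 21| < eps.
(-5z^2 - 7z - 9) + 21 = -5z^2 - 7z + 12 = (z − 1)(-5z - 12).
So |(-5z^2 - 7z - 9) + 21| = |z − 1|·|-5z - 12|.
Require delta ≤ 1. Then |z − 1| < 1 gives |z| < 2, and by the triangle inequality |-5z - 12| ≤ 5·2 + 12 = 22.
Hence |(-5z^2 - 7z - 9) + 21| ≤ 22|z − 1| < eps provided |z − 1| < eps/22.
Choosing delta = min(1, eps/22) ensures both conditions, hence |(-5z^2 - 7z - 9) + 21| < eps.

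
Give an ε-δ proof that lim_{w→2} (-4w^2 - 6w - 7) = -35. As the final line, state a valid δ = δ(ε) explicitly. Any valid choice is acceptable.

Suppose ε > 0. We want δ > 0 such that 0 < |w − 2| < δ implies |(-4w^2 - 6w - 7) + 35| < ε.
(-4w^2 - 6w - 7) + 35 = -4w^2 - 6w + 28 = (w − 2)(-4w - 14).
So |(-4w^2 - 6w - 7) + 35| = |w − 2|·|-4w - 14|.
Assume first that |w − 2| < 1, so |w| < 3. Then |-4w - 14| ≤ 4·3 + 14 = 26.
Hence |(-4w^2 - 6w - 7) + 35| ≤ 26|w − 2| < ε provided |w − 2| < ε/26.
Take δ = min(1, ε/26). Then 0 < |w − 2| < δ gives both |w − 2| < 1 and |w − 2| < ε/26, so |(-4w^2 - 6w - 7) + 35| < ε.

δ = min(1, ε/26)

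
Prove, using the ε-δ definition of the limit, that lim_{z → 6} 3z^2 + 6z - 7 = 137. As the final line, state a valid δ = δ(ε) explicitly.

Suppose ε > 0. We want δ > 0 such that 0 < |z − 6| < δ implies |(3z^2 + 6z - 7) − 137| < ε.
(3z^2 + 6z - 7) − 137 = 3z^2 + 6z - 144 = (z − 6)(3z + 24).
So |(3z^2 + 6z - 7) − 137| = |z − 6|·|3z + 24|.
Assume first that |z − 6| < 2, so |z| < 8. Then |3z + 24| ≤ 3·8 + 24 = 48.
Hence |(3z^2 + 6z - 7) − 137| ≤ 48|z − 6| < ε provided |z − 6| < ε/48.
Choosing δ = min(2, ε/48) ensures both conditions, hence |(3z^2 + 6z - 7) − 137| < ε.

δ = min(2, ε/48)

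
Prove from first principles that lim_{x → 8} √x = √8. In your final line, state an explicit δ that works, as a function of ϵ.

δ = min(8, √8·ϵ)

Let ϵ > 0. We want δ > 0 such that 0 < |x − 8| < δ implies |√x − √8| < ϵ.
Rationalise: √x − √8 = (x − 8)/(√x + √8), so |√x − √8| = |x − 8|/(√x + √8).
Restrict δ ≤ 8 so that |x − 8| < 8 forces x > 0, and then √x + √8 > √8.
Hence |√x − √8| < |x − 8|/√8, which is < ϵ once |x − 8| < √8·ϵ.
Take δ = min(8, √8·ϵ). If 0 < |x − 8| < δ then x > 0 and |√x − √8| < |x − 8|/√8 < ϵ.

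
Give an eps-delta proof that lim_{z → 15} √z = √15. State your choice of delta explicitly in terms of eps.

Fix eps > 0. We want delta > 0 such that 0 < |z − 15| < delta implies |√z − √15| < eps.
Multiplying by the conjugate, |√z − √15| = |z − 15|/(√z + √15).
Restrict delta ≤ 15 so that |z − 15| < 15 forces z > 0, and then √z + √15 > √15.
Hence |√z − √15| < |z − 15|/√15, which is < eps once |z − 15| < √15·eps.
Take delta = min(15, √15·eps). If 0 < |z − 15| < delta then z > 0 and |√z − √15| < |z − 15|/√15 < eps.

delta = min(15, √15·eps)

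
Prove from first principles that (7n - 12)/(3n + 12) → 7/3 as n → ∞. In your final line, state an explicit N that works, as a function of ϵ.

N = (40/3)/ϵ

Let ϵ > 0 be given. For n ≥ 1, |(7n - 12)/(3n + 12) − (7/3)| = |-120|/(3(3n + 12)) = 120/(3(3n + 12)).
Since 3n + 12 ≥ 3n for n ≥ 1, this is ≤ 120/(3·3n) = (40/3)/n.
So |(7n - 12)/(3n + 12) − (7/3)| < ϵ whenever n > (40/3)/ϵ.
Take N = (40/3)/ϵ. If n > N then |(7n - 12)/(3n + 12) − (7/3)| ≤ (40/3)/n < ϵ.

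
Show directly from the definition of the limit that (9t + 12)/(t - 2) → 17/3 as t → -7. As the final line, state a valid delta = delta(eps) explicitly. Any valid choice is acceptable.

Let eps > 0 be given. We want delta > 0 with 0 < |t + 7| < delta ⇒ |(9t + 12)/(t - 2) − (17/3)| < eps.
Combining over a common denominator, (9t + 12)/(t - 2) − (17/3) = [(9t + 12)·(-9) − (-51)·(t - 2)] / [(-9)·(t - 2)] = -30(t + 7) / ((-9)(t - 2)).
So |(9t + 12)/(t - 2) − (17/3)| = 30|t + 7| / (9·|t − 2|).
Restrict delta ≤ 9/2. Then |t + 7| < 9/2 gives |t − 2| = |(t + 7) + (-9)| ≥ 9 − 9/2 = 9/2.
Hence |(9t + 12)/(t - 2) − (17/3)| < 30|t + 7|/(9·(9/2)) = (20/27)|t + 7|, which is < eps once |t + 7| < (27/20)eps.
Take delta = min(9/2, (27/20)eps). Then 0 < |t + 7| < delta forces both bounds, so |(9t + 12)/(t - 2) − (17/3)| < eps.

delta = min(9/2, (27/20)eps)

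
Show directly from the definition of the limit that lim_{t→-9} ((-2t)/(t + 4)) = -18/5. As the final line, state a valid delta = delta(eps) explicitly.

delta = min(5/2, (25/16)eps)

Fix eps > 0. We want delta > 0 with 0 < |t + 9| < delta ⇒ |(-2t)/(t + 4) + 18/5| < eps.
Combining over a common denominator, (-2t)/(t + 4) + 18/5 = [(-2t)·(-5) − 18·(t + 4)] / [(-5)·(t + 4)] = -8(t + 9) / ((-5)(t + 4)).
So |(-2t)/(t + 4) + 18/5| = 8|t + 9| / (5·|t + 4|).
Require delta ≤ 5/2, so |t + 4| ≥ |-5| − |t + 9| > 5 − 5/2 = 5/2.
Hence |(-2t)/(t + 4) + 18/5| < 8|t + 9|/(5·(5/2)) = (16/25)|t + 9|, which is < eps once |t + 9| < (25/16)eps.
Take delta = min(5/2, (25/16)eps). Then 0 < |t + 9| < delta forces both bounds, so |(-2t)/(t + 4) + 18/5| < eps.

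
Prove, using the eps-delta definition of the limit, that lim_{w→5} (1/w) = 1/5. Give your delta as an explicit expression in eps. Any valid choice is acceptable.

Let eps > 0 be given. We seek delta > 0 such that 0 < |w − 5| < delta implies |1/w − (1/5)| < eps.
|1/w − (1/5)| = |5 − w|/(5·|w|) = |w − 5|/(5|w|).
Require delta ≤ 5/2 so that |w| > 5 − 5/2 = 5/2, hence 5|w| > 25/2.
Then |1/w − (1/5)| < |w − 5|/(25/2), which is < eps when |w − 5| < (25/2)eps.
Take delta = min(5/2, (25/2)eps). Then 0 < |w − 5| < delta gives both |w − 5| < 5/2 and |w − 5| < (25/2)eps, so |1/w − (1/5)| < eps.

delta = min(5/2, (25/2)eps)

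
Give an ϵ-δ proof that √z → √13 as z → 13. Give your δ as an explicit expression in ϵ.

δ = min(13, √13·ϵ)

Let ϵ > 0 be given. We want δ > 0 such that 0 < |z − 13| < δ implies |√z − √13| < ϵ.
Multiplying by the conjugate, |√z − √13| = |z − 13|/(√z + √13).
Restrict δ ≤ 13 so that |z − 13| < 13 forces z > 0, and then √z + √13 > √13.
Hence |√z − √13| < |z − 13|/√13, which is < ϵ once |z − 13| < √13·ϵ.
Take δ = min(13, √13·ϵ). If 0 < |z − 13| < δ then z > 0 and |√z − √13| < |z − 13|/√13 < ϵ.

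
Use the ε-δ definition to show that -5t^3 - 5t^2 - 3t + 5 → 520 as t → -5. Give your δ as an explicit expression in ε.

δ = min(2, ε/488)

Suppose ε > 0. We want δ > 0 such that 0 < |t + 5| < δ implies |(-5t^3 - 5t^2 - 3t + 5) − 520| < ε.
(-5t^3 - 5t^2 - 3t + 5) − 520 = -5t^3 - 5t^2 - 3t - 515 = (t + 5)(-5t^2 + 20t - 103).
So |(-5t^3 - 5t^2 - 3t + 5) − 520| = |t + 5|·|-5t^2 + 20t - 103|.
Require δ ≤ 2. Then |t + 5| < 2 gives |t| < 7, and by the triangle inequality |-5t^2 + 20t - 103| ≤ 5·7^2 + 20·7 + 103 = 488.
Hence |(-5t^3 - 5t^2 - 3t + 5) − 520| ≤ 488|t + 5| < ε provided |t + 5| < ε/488.
Choosing δ = min(2, ε/488) ensures both conditions, hence |(-5t^3 - 5t^2 - 3t + 5) − 520| < ε.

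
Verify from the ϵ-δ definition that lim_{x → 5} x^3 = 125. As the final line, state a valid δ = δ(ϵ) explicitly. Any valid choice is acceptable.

δ = min(2, ϵ/109)

Fix ϵ > 0. We seek δ > 0 with 0 < |x − 5| < δ ⇒ |x^3 − 125| < ϵ.
Factor: x^3 − 125 = (x − 5)(x^2 + 5x + 25), so |x^3 − 125| = |x − 5|·|x^2 + 5x + 25|.
Restrict δ ≤ 2. Then |x − 5| < 2 gives |x| < 7, so by the triangle inequality |x^2 + 5x + 25| ≤ 7^2 + 5·7 + 25 = 109.
Hence |x^3 − 125| ≤ 109|x − 5|, which is < ϵ once |x − 5| < ϵ/109.
Take δ = min(2, ϵ/109). If 0 < |x − 5| < δ then both bounds hold and |x^3 − 125| ≤ 109|x − 5| < 109·(ϵ/109) = ϵ.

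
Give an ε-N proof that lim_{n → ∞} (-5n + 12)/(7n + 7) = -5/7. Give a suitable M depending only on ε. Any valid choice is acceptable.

M = (17/7)/ε

Let ε > 0. For n ≥ 1, |(-5n + 12)/(7n + 7) + 5/7| = |119|/(7(7n + 7)) = 119/(7(7n + 7)).
Since 7n + 7 ≥ 7n for n ≥ 1, this is ≤ 119/(7·7n) = (17/7)/n.
So |(-5n + 12)/(7n + 7) + 5/7| < ε whenever n > (17/7)/ε.
Take M = (17/7)/ε. If n > M then |(-5n + 12)/(7n + 7) + 5/7| ≤ (17/7)/n < ε.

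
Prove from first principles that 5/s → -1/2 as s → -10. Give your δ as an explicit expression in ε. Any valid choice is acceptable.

Fix ε > 0. We seek δ > 0 such that 0 < |s + 10| < δ implies |5/s + 1/2| < ε.
|5/s + 1/2| = 5·|-10 − s|/(10·|s|) = 5|s + 10|/(10|s|).
Restrict δ ≤ 5. Then |s + 10| < 5 gives |s| > 5, so 10|s| > 50.
Then |5/s + 1/2| < 5|s + 10|/50, which is < ε when |s + 10| < 10ε.
Take δ = min(5, 10ε). Then 0 < |s + 10| < δ gives both |s + 10| < 5 and |s + 10| < 10ε, so |5/s + 1/2| < ε.

δ = min(5, 10ε)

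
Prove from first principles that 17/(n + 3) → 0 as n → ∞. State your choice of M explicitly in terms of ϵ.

Fix ϵ > 0. For n ≥ 1, |17/(n + 3) − 0| = 17/(n + 3) ≤ 17/n.
We need 17/n < ϵ, i.e. n > 17/ϵ.
Take M = 17/ϵ. If n > M then |17/(n + 3)| ≤ 17/n < ϵ.

M = 17/ϵ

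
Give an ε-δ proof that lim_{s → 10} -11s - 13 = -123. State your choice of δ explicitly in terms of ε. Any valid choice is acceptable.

δ = ε/11

Fix ε > 0. We need δ > 0 so that 0 < |s − 10| < δ implies |(-11s - 13) + 123| < ε.
Since (-11s - 13) + 123 = -11(s − 10), we have |(-11s - 13) + 123| = 11|s − 10|.
So 11|s − 10| < ε exactly when |s − 10| < ε/11.
Take δ = ε/11. If 0 < |s − 10| < δ then |(-11s - 13) + 123| = 11|s − 10| < 11·(ε/11) = ε.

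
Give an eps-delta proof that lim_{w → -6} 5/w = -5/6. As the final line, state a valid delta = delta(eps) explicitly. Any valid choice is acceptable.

delta = min(3, (18/5)eps)

Let eps > 0. We seek delta > 0 such that 0 < |w + 6| < delta implies |5/w + 5/6| < eps.
|5/w + 5/6| = 5·|-6 − w|/(6·|w|) = 5|w + 6|/(6|w|).
Restrict delta ≤ 3. Then |w + 6| < 3 gives |w| > 3, so 6|w| > 18.
Then |5/w + 5/6| < 5|w + 6|/18, which is < eps when |w + 6| < (18/5)eps.
Take delta = min(3, (18/5)eps). Then 0 < |w + 6| < delta gives both |w + 6| < 3 and |w + 6| < (18/5)eps, so |5/w + 5/6| < eps.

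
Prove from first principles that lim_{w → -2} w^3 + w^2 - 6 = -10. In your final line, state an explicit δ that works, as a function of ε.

δ = min(1, ε/14)

Suppose ε > 0. We want δ > 0 such that 0 < |w + 2| < δ implies |(w^3 + w^2 - 6) + 10| < ε.
(w^3 + w^2 - 6) + 10 = w^3 + w^2 + 4 = (w + 2)(w^2 - w + 2).
So |(w^3 + w^2 - 6) + 10| = |w + 2|·|w^2 - w + 2|.
Require δ ≤ 1. Then |w + 2| < 1 gives |w| < 3, and by the triangle inequality |w^2 - w + 2| ≤ 3^2 + 3 + 2 = 14.
Hence |(w^3 + w^2 - 6) + 10| ≤ 14|w + 2| < ε provided |w + 2| < ε/14.
Take δ = min(1, ε/14). Then 0 < |w + 2| < δ gives both |w + 2| < 1 and |w + 2| < ε/14, so |(w^3 + w^2 - 6) + 10| < ε.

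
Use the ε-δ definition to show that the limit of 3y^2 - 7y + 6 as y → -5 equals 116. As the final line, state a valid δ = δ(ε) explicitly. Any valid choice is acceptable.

δ = min(1, ε/40)

Let ε > 0. We want δ > 0 such that 0 < |y + 5| < δ implies |(3y^2 - 7y + 6) − 116| < ε.
(3y^2 - 7y + 6) − 116 = 3y^2 - 7y - 110 = (y + 5)(3y - 22).
So |(3y^2 - 7y + 6) − 116| = |y + 5|·|3y - 22|.
Require δ ≤ 1. Then |y + 5| < 1 gives |y| < 6, and by the triangle inequality |3y - 22| ≤ 3·6 + 22 = 40.
Hence |(3y^2 - 7y + 6) − 116| ≤ 40|y + 5| < ε provided |y + 5| < ε/40.
Take δ = min(1, ε/40). Then 0 < |y + 5| < δ gives both |y + 5| < 1 and |y + 5| < ε/40, so |(3y^2 - 7y + 6) − 116| < ε.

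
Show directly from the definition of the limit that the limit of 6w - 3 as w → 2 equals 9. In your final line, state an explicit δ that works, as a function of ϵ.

δ = ϵ/6

Fix ϵ > 0. We need δ > 0 so that 0 < |w − 2| < δ implies |(6w - 3) − 9| < ϵ.
|(6w - 3) − 9| = |6w - 12| = 6|w − 2|.
Thus it suffices that |w − 2| < ϵ/6.
Choosing δ = ϵ/6 gives |(6w - 3) − 9| = 6|w − 2| < ϵ whenever |w − 2| < δ.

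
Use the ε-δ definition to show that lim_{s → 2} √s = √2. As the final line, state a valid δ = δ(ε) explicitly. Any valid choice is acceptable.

Let ε > 0. We want δ > 0 such that 0 < |s − 2| < δ implies |√s − √2| < ε.
Rationalise: √s − √2 = (s − 2)/(√s + √2), so |√s − √2| = |s − 2|/(√s + √2).
Restrict δ ≤ 2 so that |s − 2| < 2 forces s > 0, and then √s + √2 > √2.
Hence |√s − √2| < |s − 2|/√2, which is < ε once |s − 2| < √2·ε.
Take δ = min(2, √2·ε). If 0 < |s − 2| < δ then s > 0 and |√s − √2| < |s − 2|/√2 < ε.

δ = min(2, √2·ε)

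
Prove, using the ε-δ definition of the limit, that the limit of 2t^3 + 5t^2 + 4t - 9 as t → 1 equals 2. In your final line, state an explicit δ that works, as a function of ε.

Fix ε > 0. We want δ > 0 such that 0 < |t − 1| < δ implies |(2t^3 + 5t^2 + 4t - 9) − 2| < ε.
(2t^3 + 5t^2 + 4t - 9) − 2 = 2t^3 + 5t^2 + 4t - 11 = (t − 1)(2t^2 + 7t + 11).
So |(2t^3 + 5t^2 + 4t - 9) − 2| = |t − 1|·|2t^2 + 7t + 11|.
Assume first that |t − 1| < 1, so |t| < 2. Then |2t^2 + 7t + 11| ≤ 2·2^2 + 7·2 + 11 = 33.
Hence |(2t^3 + 5t^2 + 4t - 9) − 2| ≤ 33|t − 1| < ε provided |t − 1| < ε/33.
Choosing δ = min(1, ε/33) ensures both conditions, hence |(2t^3 + 5t^2 + 4t - 9) − 2| < ε.

δ = min(1, ε/33)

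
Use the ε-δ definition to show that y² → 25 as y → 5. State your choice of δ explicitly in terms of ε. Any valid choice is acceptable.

Let ε > 0 be given. We seek δ > 0 with 0 < |y − 5| < δ ⇒ |y² − 25| < ε.
Factor: y² − 25 = (y − 5)(y + 5), so |y² − 25| = |y − 5|·|y + 5|.
Impose δ ≤ 1 so that |y| < 6; then |y + 5| ≤ 11.
Hence |y² − 25| ≤ 11|y − 5|, which is < ε once |y − 5| < ε/11.
Take δ = min(1, ε/11). If 0 < |y − 5| < δ then both bounds hold and |y² − 25| ≤ 11|y − 5| < 11·(ε/11) = ε.

δ = min(1, ε/11)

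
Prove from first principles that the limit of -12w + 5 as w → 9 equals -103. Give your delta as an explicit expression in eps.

delta = eps/12

Let eps > 0 be given. We need delta > 0 so that 0 < |w − 9| < delta implies |(-12w + 5) + 103| < eps.
Since (-12w + 5) + 103 = -12(w − 9), we have |(-12w + 5) + 103| = 12|w − 9|.
So 12|w − 9| < eps exactly when |w − 9| < eps/12.
Take delta = eps/12. If 0 < |w − 9| < delta then |(-12w + 5) + 103| = 12|w − 9| < 12·(eps/12) = eps.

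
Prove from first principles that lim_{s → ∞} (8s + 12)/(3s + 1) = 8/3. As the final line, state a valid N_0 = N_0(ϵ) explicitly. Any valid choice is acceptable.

N_0 = (28/9)/ϵ

Suppose ϵ > 0. We seek N_0 > 0 such that s > N_0 implies |(8s + 12)/(3s + 1) − (8/3)| < ϵ.
(8s + 12)/(3s + 1) − (8/3) = (3(8s + 12) − 8(3s + 1)) / (3(3s + 1)) = 28/(3(3s + 1)).
For s > 0 we have 3s + 1 > 3s, so |(8s + 12)/(3s + 1) − (8/3)| = 28/(3(3s + 1)) < 28/(3·3s) = (28/9)/s.
Thus |(8s + 12)/(3s + 1) − (8/3)| < ϵ whenever s > (28/9)/ϵ.
Take N_0 = (28/9)/ϵ. If s > N_0 then |(8s + 12)/(3s + 1) − (8/3)| < (28/9)/s < ϵ.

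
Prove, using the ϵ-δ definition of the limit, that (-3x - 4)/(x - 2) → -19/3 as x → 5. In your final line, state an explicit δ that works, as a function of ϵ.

δ = min(3/2, (9/20)ϵ)

Fix ϵ > 0. We want δ > 0 with 0 < |x − 5| < δ ⇒ |(-3x - 4)/(x - 2) + 19/3| < ϵ.
Combining over a common denominator, (-3x - 4)/(x - 2) + 19/3 = [(-3x - 4)·3 − (-19)·(x - 2)] / [3·(x - 2)] = 10(x − 5) / (3(x - 2)).
So |(-3x - 4)/(x - 2) + 19/3| = 10|x − 5| / (3·|x − 2|).
Require δ ≤ 3/2, so |x − 2| ≥ |3| − |x − 5| > 3 − 3/2 = 3/2.
Hence |(-3x - 4)/(x - 2) + 19/3| < 10|x − 5|/(3·(3/2)) = (20/9)|x − 5|, which is < ϵ once |x − 5| < (9/20)ϵ.
Take δ = min(3/2, (9/20)ϵ). Then 0 < |x − 5| < δ forces both bounds, so |(-3x - 4)/(x - 2) + 19/3| < ϵ.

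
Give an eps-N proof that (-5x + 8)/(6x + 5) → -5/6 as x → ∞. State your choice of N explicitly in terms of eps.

N = (73/36)/eps

Let eps > 0. We seek N > 0 such that x > N implies |(-5x + 8)/(6x + 5) + 5/6| < eps.
(-5x + 8)/(6x + 5) + 5/6 = (6(-5x + 8) − (-5)(6x + 5)) / (6(6x + 5)) = 73/(6(6x + 5)).
For x > 0 we have 6x + 5 > 6x, so |(-5x + 8)/(6x + 5) + 5/6| = 73/(6(6x + 5)) < 73/(6·6x) = (73/36)/x.
Thus |(-5x + 8)/(6x + 5) + 5/6| < eps whenever x > (73/36)/eps.
Take N = (73/36)/eps. If x > N then |(-5x + 8)/(6x + 5) + 5/6| < (73/36)/x < eps.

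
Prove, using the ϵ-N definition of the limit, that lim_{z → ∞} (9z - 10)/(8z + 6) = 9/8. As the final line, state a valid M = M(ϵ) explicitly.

Fix ϵ > 0. We seek M > 0 such that z > M implies |(9z - 10)/(8z + 6) − (9/8)| < ϵ.
(9z - 10)/(8z + 6) − (9/8) = (8(9z - 10) − 9(8z + 6)) / (8(8z + 6)) = -134/(8(8z + 6)).
For z > 0 we have 8z + 6 > 8z, so |(9z - 10)/(8z + 6) − (9/8)| = 134/(8(8z + 6)) < 134/(8·8z) = (67/32)/z.
Thus |(9z - 10)/(8z + 6) − (9/8)| < ϵ whenever z > (67/32)/ϵ.
Take M = (67/32)/ϵ. If z > M then |(9z - 10)/(8z + 6) − (9/8)| < (67/32)/z < ϵ.

M = (67/32)/ϵ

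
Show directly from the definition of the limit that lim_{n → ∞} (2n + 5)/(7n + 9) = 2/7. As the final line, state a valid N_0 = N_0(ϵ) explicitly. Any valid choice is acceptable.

N_0 = (17/49)/ϵ

Fix ϵ > 0. For n ≥ 1, |(2n + 5)/(7n + 9) − (2/7)| = |17|/(7(7n + 9)) = 17/(7(7n + 9)).
Since 7n + 9 ≥ 7n for n ≥ 1, this is ≤ 17/(7·7n) = (17/49)/n.
So |(2n + 5)/(7n + 9) − (2/7)| < ϵ whenever n > (17/49)/ϵ.
Take N_0 = (17/49)/ϵ. If n > N_0 then |(2n + 5)/(7n + 9) − (2/7)| ≤ (17/49)/n < ϵ.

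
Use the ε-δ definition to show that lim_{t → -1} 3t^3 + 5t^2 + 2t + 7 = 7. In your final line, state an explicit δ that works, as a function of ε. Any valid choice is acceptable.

δ = min(1, ε/16)

Fix ε > 0. We want δ > 0 such that 0 < |t + 1| < δ implies |(3t^3 + 5t^2 + 2t + 7) − 7| < ε.
(3t^3 + 5t^2 + 2t + 7) − 7 = 3t^3 + 5t^2 + 2t = (t + 1)(3t^2 + 2t).
So |(3t^3 + 5t^2 + 2t + 7) − 7| = |t + 1|·|3t^2 + 2t|.
Require δ ≤ 1. Then |t + 1| < 1 gives |t| < 2, and by the triangle inequality |3t^2 + 2t| ≤ 3·2^2 + 2·2 = 16.
Hence |(3t^3 + 5t^2 + 2t + 7) − 7| ≤ 16|t + 1| < ε provided |t + 1| < ε/16.
Choosing δ = min(1, ε/16) ensures both conditions, hence |(3t^3 + 5t^2 + 2t + 7) − 7| < ε.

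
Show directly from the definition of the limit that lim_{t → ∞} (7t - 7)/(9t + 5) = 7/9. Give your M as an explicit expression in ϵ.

Let ϵ > 0. We seek M > 0 such that t > M implies |(7t - 7)/(9t + 5) − (7/9)| < ϵ.
(7t - 7)/(9t + 5) − (7/9) = (9(7t - 7) − 7(9t + 5)) / (9(9t + 5)) = -98/(9(9t + 5)).
For t > 0 we have 9t + 5 > 9t, so |(7t - 7)/(9t + 5) − (7/9)| = 98/(9(9t + 5)) < 98/(9·9t) = (98/81)/t.
Thus |(7t - 7)/(9t + 5) − (7/9)| < ϵ whenever t > (98/81)/ϵ.
Take M = (98/81)/ϵ. If t > M then |(7t - 7)/(9t + 5) − (7/9)| < (98/81)/t < ϵ.

M = (98/81)/ϵ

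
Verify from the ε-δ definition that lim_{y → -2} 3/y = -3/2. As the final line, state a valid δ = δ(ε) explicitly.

δ = min(1, (2/3)ε)

Let ε > 0. We seek δ > 0 such that 0 < |y + 2| < δ implies |3/y + 3/2| < ε.
|3/y + 3/2| = 3·|-2 − y|/(2·|y|) = 3|y + 2|/(2|y|).
Restrict δ ≤ 1. Then |y + 2| < 1 gives |y| > 1, so 2|y| > 2.
Then |3/y + 3/2| < 3|y + 2|/2, which is < ε when |y + 2| < (2/3)ε.
Take δ = min(1, (2/3)ε). Then 0 < |y + 2| < δ gives both |y + 2| < 1 and |y + 2| < (2/3)ε, so |3/y + 3/2| < ε.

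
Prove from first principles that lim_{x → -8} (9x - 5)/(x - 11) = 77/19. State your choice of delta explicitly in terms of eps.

delta = min(19/2, (361/188)eps)

Let eps > 0 be given. We want delta > 0 with 0 < |x + 8| < delta ⇒ |(9x - 5)/(x - 11) − (77/19)| < eps.
Combining over a common denominator, (9x - 5)/(x - 11) − (77/19) = [(9x - 5)·(-19) − (-77)·(x - 11)] / [(-19)·(x - 11)] = -94(x + 8) / ((-19)(x - 11)).
So |(9x - 5)/(x - 11) − (77/19)| = 94|x + 8| / (19·|x − 11|).
Require delta ≤ 19/2, so |x − 11| ≥ |-19| − |x + 8| > 19 − 19/2 = 19/2.
Hence |(9x - 5)/(x - 11) − (77/19)| < 94|x + 8|/(19·(19/2)) = (188/361)|x + 8|, which is < eps once |x + 8| < (361/188)eps.
Take delta = min(19/2, (361/188)eps). Then 0 < |x + 8| < delta forces both bounds, so |(9x - 5)/(x - 11) − (77/19)| < eps.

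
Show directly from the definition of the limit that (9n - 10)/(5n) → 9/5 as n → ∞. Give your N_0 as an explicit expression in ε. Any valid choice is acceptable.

Suppose ε > 0. For n ≥ 1, |(9n - 10)/(5n) − (9/5)| = |-50|/(5(5n)) = 50/(5(5n)).
Since 5n ≥ 5n for n ≥ 1, this is ≤ 50/(5·5n) = 2/n.
So |(9n - 10)/(5n) − (9/5)| < ε whenever n > 2/ε.
Take N_0 = 2/ε. If n > N_0 then |(9n - 10)/(5n) − (9/5)| ≤ 2/n < ε.

N_0 = 2/ε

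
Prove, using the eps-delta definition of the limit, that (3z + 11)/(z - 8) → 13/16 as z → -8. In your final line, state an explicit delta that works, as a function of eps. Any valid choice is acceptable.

delta = min(8, (128/35)eps)

Let eps > 0 be given. We want delta > 0 with 0 < |z + 8| < delta ⇒ |(3z + 11)/(z - 8) − (13/16)| < eps.
Combining over a common denominator, (3z + 11)/(z - 8) − (13/16) = [(3z + 11)·(-16) − (-13)·(z - 8)] / [(-16)·(z - 8)] = -35(z + 8) / ((-16)(z - 8)).
So |(3z + 11)/(z - 8) − (13/16)| = 35|z + 8| / (16·|z − 8|).
Restrict delta ≤ 8. Then |z + 8| < 8 gives |z − 8| = |(z + 8) + (-16)| ≥ 16 − 8 = 8.
Hence |(3z + 11)/(z - 8) − (13/16)| < 35|z + 8|/(16·8) = (35/128)|z + 8|, which is < eps once |z + 8| < (128/35)eps.
Take delta = min(8, (128/35)eps). Then 0 < |z + 8| < delta forces both bounds, so |(3z + 11)/(z - 8) − (13/16)| < eps.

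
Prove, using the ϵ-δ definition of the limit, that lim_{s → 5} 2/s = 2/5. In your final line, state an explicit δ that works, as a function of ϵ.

δ = min(5/2, (25/4)ϵ)

Let ϵ > 0 be given. We seek δ > 0 such that 0 < |s − 5| < δ implies |2/s − (2/5)| < ϵ.
|2/s − (2/5)| = 2·|5 − s|/(5·|s|) = 2|s − 5|/(5|s|).
Require δ ≤ 5/2 so that |s| > 5 − 5/2 = 5/2, hence 5|s| > 25/2.
Then |2/s − (2/5)| < 2|s − 5|/(25/2), which is < ϵ when |s − 5| < (25/4)ϵ.
Take δ = min(5/2, (25/4)ϵ). Then 0 < |s − 5| < δ gives both |s − 5| < 5/2 and |s − 5| < (25/4)ϵ, so |2/s − (2/5)| < ϵ.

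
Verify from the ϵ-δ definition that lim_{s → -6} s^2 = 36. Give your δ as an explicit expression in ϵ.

Suppose ϵ > 0. We seek δ > 0 with 0 < |s + 6| < δ ⇒ |s^2 − 36| < ϵ.
Factor: s^2 − 36 = (s + 6)(s - 6), so |s^2 − 36| = |s + 6|·|s - 6|.
Restrict δ ≤ 1. Then |s + 6| < 1 gives |s| < 7, so by the triangle inequality |s - 6| ≤ 7 + 6 = 13.
Hence |s^2 − 36| ≤ 13|s + 6|, which is < ϵ once |s + 6| < ϵ/13.
Take δ = min(1, ϵ/13). If 0 < |s + 6| < δ then both bounds hold and |s^2 − 36| ≤ 13|s + 6| < 13·(ϵ/13) = ϵ.

δ = min(1, ϵ/13)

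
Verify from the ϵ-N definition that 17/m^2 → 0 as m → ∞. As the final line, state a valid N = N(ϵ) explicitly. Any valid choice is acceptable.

Fix ϵ > 0. For m ≥ 1, |17/m^2 − 0| = 17/m^2.
17/m^2 < ϵ ⇔ m^2 > 17/ϵ ⇔ m > (17/ϵ)^{1/2}.
Take N = (17/ϵ)^{1/2}. Then m > N implies 17/m^2 < ϵ.

N = (17/ϵ)^{1/2}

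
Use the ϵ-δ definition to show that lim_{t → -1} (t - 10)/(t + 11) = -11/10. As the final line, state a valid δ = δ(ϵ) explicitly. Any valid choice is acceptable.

δ = min(5, (50/21)ϵ)

Let ϵ > 0. We want δ > 0 with 0 < |t + 1| < δ ⇒ |(t - 10)/(t + 11) + 11/10| < ϵ.
Combining over a common denominator, (t - 10)/(t + 11) + 11/10 = [(t - 10)·10 − (-11)·(t + 11)] / [10·(t + 11)] = 21(t + 1) / (10(t + 11)).
So |(t - 10)/(t + 11) + 11/10| = 21|t + 1| / (10·|t + 11|).
Require δ ≤ 5, so |t + 11| ≥ |10| − |t + 1| > 10 − 5 = 5.
Hence |(t - 10)/(t + 11) + 11/10| < 21|t + 1|/(10·5) = (21/50)|t + 1|, which is < ϵ once |t + 1| < (50/21)ϵ.
Take δ = min(5, (50/21)ϵ). Then 0 < |t + 1| < δ forces both bounds, so |(t - 10)/(t + 11) + 11/10| < ϵ.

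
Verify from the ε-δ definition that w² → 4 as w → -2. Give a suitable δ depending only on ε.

δ = min(2, ε/6)

Fix ε > 0. We seek δ > 0 with 0 < |w + 2| < δ ⇒ |w² − 4| < ε.
Factor: w² − 4 = (w + 2)(w - 2), so |w² − 4| = |w + 2|·|w - 2|.
Impose δ ≤ 2 so that |w| < 4; then |w - 2| ≤ 6.
Hence |w² − 4| ≤ 6|w + 2|, which is < ε once |w + 2| < ε/6.
Take δ = min(2, ε/6). If 0 < |w + 2| < δ then both bounds hold and |w² − 4| ≤ 6|w + 2| < 6·(ε/6) = ε.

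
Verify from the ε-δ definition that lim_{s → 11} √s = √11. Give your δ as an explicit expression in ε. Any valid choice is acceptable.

Fix ε > 0. We want δ > 0 such that 0 < |s − 11| < δ implies |√s − √11| < ε.
Rationalise: √s − √11 = (s − 11)/(√s + √11), so |√s − √11| = |s − 11|/(√s + √11).
Restrict δ ≤ 11 so that |s − 11| < 11 forces s > 0, and then √s + √11 > √11.
Hence |√s − √11| < |s − 11|/√11, which is < ε once |s − 11| < √11·ε.
Take δ = min(11, √11·ε). If 0 < |s − 11| < δ then s > 0 and |√s − √11| < |s − 11|/√11 < ε.

δ = min(11, √11·ε)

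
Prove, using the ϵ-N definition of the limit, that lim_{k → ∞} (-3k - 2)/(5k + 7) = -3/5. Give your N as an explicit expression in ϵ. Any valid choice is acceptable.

N = (11/25)/ϵ

Let ϵ > 0 be given. For k ≥ 1, |(-3k - 2)/(5k + 7) + 3/5| = |11|/(5(5k + 7)) = 11/(5(5k + 7)).
Since 5k + 7 ≥ 5k for k ≥ 1, this is ≤ 11/(5·5k) = (11/25)/k.
So |(-3k - 2)/(5k + 7) + 3/5| < ϵ whenever k > (11/25)/ϵ.
Take N = (11/25)/ϵ. If k > N then |(-3k - 2)/(5k + 7) + 3/5| ≤ (11/25)/k < ϵ.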